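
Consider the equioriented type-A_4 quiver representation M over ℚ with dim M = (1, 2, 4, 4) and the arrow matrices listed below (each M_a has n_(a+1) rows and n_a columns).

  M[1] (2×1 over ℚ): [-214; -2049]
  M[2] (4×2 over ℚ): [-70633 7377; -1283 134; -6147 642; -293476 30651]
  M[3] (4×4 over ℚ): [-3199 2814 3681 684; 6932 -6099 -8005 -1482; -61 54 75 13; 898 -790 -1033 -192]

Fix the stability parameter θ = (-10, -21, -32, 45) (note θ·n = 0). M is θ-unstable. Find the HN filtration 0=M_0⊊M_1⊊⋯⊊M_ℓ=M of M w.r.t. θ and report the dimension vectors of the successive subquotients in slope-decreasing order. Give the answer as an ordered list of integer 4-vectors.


Interval decomposition of M: I[1,4], I[2,4], I[3,4]^2.
HN type (ℓ=4): μ^(1)=45; μ^(2)=-21; μ^(3)=-53/2; μ^(4)=-32

((0, 0, 0, 4); (1, 1, 1, 0); (0, 1, 1, 0); (0, 0, 2, 0))


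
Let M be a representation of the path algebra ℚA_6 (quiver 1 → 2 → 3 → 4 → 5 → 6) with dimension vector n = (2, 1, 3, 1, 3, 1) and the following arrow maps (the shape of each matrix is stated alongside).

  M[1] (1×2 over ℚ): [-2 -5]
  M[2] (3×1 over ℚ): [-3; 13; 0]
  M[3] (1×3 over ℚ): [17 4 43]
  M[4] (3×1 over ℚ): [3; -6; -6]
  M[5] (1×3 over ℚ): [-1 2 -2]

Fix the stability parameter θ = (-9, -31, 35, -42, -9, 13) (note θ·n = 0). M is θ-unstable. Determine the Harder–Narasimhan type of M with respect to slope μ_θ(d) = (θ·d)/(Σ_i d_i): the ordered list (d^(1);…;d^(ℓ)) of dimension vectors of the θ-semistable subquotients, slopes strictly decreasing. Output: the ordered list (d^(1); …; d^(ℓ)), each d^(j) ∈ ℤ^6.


Interval decomposition of M: I[1,1], I[1,6], I[3,3]^2, I[5,5]^2.
HN type (ℓ=5): μ^(1)=35; μ^(2)=13; μ^(3)=-16/3; μ^(4)=-9; μ^(5)=-20

((0, 0, 2, 0, 0, 0); (0, 0, 0, 0, 0, 1); (0, 0, 1, 1, 1, 0); (1, 0, 0, 0, 2, 0); (1, 1, 0, 0, 0, 0))


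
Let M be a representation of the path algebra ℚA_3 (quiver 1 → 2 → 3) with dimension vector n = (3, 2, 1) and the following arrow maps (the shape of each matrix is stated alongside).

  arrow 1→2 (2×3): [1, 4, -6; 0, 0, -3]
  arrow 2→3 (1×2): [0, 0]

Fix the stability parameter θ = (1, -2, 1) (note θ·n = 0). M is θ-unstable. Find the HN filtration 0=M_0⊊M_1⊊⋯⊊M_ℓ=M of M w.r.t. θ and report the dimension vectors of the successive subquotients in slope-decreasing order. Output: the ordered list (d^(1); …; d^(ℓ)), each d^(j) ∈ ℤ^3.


Barcode: M ≅ I[1,1], I[1,2]^2, I[3,3]. HN layers by μ_θ (2 steps, strictly decreasing):
  μ^(1)=1; μ^(2)=-1/2

((1, 0, 1); (2, 2, 0))


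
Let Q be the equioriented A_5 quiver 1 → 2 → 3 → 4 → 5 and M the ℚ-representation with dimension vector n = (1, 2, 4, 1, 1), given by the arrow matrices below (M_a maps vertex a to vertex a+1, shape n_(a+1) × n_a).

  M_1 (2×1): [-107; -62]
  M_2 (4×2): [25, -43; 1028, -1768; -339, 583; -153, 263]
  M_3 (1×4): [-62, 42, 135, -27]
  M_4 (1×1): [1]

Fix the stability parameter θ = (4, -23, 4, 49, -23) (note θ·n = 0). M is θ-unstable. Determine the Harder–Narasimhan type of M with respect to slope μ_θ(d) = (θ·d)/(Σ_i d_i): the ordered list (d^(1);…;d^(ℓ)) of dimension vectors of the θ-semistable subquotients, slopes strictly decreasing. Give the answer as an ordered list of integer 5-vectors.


Interval decomposition of M: I[1,5], I[2,3], I[3,3]^2.
HN type (ℓ=4): μ^(1)=13; μ^(2)=4; μ^(3)=-19/2; μ^(4)=-23

((0, 0, 0, 1, 1); (0, 0, 4, 0, 0); (1, 1, 0, 0, 0); (0, 1, 0, 0, 0))


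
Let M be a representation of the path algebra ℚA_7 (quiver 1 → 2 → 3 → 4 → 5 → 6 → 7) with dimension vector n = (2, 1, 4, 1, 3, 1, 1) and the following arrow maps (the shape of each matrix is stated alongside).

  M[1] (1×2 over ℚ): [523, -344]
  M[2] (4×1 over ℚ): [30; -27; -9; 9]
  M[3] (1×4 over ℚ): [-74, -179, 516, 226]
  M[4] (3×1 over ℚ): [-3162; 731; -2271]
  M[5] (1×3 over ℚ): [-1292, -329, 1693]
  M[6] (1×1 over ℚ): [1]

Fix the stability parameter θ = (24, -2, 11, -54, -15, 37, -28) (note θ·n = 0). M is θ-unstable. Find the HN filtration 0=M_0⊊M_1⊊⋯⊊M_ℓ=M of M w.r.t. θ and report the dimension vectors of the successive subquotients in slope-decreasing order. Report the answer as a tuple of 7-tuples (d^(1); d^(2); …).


Barcode: M ≅ I[1,1], I[1,7], I[3,3]^3, I[5,5]^2. HN layers by μ_θ (5 steps, strictly decreasing):
  μ^(1)=24; μ^(2)=11; μ^(3)=9/2; μ^(4)=-36/5; μ^(5)=-15

((1, 0, 0, 0, 0, 0, 0); (0, 0, 3, 0, 0, 0, 0); (0, 0, 0, 0, 0, 1, 1); (1, 1, 1, 1, 1, 0, 0); (0, 0, 0, 0, 2, 0, 0))


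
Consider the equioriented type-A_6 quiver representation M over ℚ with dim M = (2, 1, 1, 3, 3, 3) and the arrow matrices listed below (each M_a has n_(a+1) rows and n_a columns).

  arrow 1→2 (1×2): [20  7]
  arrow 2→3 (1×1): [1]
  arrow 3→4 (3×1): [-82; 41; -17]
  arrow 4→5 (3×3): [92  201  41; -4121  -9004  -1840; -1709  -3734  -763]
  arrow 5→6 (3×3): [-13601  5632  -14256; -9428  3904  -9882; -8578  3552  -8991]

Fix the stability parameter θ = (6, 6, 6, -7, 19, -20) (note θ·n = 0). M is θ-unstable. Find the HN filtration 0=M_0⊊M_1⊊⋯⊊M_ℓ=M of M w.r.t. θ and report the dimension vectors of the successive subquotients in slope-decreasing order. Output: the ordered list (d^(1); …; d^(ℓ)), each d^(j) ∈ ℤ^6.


Barcode: M ≅ I[1,1], I[1,6], I[4,5], I[4,6], I[6,6]. HN layers by μ_θ (6 steps, strictly decreasing):
  μ^(1)=19; μ^(2)=6; μ^(3)=5/3; μ^(4)=-1/2; μ^(5)=-7; μ^(6)=-20

((0, 0, 0, 0, 1, 0); (1, 0, 0, 0, 0, 0); (1, 1, 1, 1, 1, 1); (0, 0, 0, 0, 1, 1); (0, 0, 0, 2, 0, 0); (0, 0, 0, 0, 0, 1))


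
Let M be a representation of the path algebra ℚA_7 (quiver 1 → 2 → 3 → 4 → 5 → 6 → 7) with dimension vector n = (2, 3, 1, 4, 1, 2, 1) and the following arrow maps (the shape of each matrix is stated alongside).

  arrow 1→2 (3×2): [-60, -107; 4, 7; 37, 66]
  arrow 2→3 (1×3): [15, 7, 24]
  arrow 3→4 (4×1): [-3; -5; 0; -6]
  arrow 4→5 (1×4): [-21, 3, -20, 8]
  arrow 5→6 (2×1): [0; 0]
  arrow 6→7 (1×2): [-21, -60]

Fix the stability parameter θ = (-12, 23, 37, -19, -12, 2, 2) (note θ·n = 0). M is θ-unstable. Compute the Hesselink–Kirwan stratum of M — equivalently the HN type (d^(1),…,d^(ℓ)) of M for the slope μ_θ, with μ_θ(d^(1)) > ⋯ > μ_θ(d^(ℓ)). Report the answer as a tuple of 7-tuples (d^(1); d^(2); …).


Barcode: M ≅ I[1,2], I[1,4], I[2,2], I[4,4]^2, I[4,5], I[6,6], I[6,7]. HN layers by μ_θ (5 steps, strictly decreasing):
  μ^(1)=23; μ^(2)=41/3; μ^(3)=2; μ^(4)=-12; μ^(5)=-19

((0, 2, 0, 0, 0, 0, 0); (0, 1, 1, 1, 0, 0, 0); (0, 0, 0, 0, 0, 2, 1); (2, 0, 0, 0, 1, 0, 0); (0, 0, 0, 3, 0, 0, 0))


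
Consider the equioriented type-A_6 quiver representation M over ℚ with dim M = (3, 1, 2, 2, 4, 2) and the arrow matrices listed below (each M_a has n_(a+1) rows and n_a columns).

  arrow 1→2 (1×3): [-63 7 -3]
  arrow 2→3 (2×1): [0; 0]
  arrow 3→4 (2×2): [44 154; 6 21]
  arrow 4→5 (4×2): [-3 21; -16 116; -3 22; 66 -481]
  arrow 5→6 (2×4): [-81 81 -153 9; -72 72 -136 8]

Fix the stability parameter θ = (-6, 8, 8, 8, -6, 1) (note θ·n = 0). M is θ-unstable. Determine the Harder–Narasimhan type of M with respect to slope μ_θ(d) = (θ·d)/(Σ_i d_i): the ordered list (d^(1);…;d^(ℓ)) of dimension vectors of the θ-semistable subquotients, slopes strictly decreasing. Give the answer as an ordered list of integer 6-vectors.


Via rank(M_{q-1}∘⋯∘M_p): M ≅ I[1,1]^2, I[1,2], I[3,3], I[3,5], I[4,5], I[5,5], I[5,6], I[6,6].
μ_θ-semistable layers: μ^(1)=8; μ^(2)=10/3; μ^(3)=1; μ^(4)=-6

((0, 1, 1, 0, 0, 0); (0, 0, 1, 1, 1, 0); (0, 0, 0, 1, 1, 2); (3, 0, 0, 0, 2, 0))


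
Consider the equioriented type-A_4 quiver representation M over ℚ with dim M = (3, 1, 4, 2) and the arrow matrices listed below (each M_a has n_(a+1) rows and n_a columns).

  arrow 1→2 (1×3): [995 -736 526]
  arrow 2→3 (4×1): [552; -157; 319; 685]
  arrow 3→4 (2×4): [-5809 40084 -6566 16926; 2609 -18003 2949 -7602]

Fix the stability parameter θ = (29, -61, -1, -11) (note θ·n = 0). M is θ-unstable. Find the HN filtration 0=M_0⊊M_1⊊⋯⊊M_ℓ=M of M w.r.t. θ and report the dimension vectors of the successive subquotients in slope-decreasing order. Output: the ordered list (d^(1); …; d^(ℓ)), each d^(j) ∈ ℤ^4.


Via rank(M_{q-1}∘⋯∘M_p): M ≅ I[1,1]^2, I[1,3], I[3,3], I[3,4]^2.
μ_θ-semistable layers: μ^(1)=29; μ^(2)=-1; μ^(3)=-6; μ^(4)=-16

((2, 0, 0, 0); (0, 0, 2, 0); (0, 0, 2, 2); (1, 1, 0, 0))


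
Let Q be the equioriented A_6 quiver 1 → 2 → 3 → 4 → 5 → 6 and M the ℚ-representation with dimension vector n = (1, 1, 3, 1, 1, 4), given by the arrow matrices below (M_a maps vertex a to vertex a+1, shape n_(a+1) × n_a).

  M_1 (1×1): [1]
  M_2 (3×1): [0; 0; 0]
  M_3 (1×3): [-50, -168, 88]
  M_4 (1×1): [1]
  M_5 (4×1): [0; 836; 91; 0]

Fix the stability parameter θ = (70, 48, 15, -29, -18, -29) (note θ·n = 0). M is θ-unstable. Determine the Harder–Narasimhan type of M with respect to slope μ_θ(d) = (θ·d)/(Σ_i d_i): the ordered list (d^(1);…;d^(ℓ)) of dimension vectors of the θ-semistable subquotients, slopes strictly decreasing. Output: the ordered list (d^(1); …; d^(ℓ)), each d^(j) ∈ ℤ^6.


Via rank(M_{q-1}∘⋯∘M_p): M ≅ I[1,2], I[3,3]^2, I[3,6], I[6,6]^3.
μ_θ-semistable layers: μ^(1)=59; μ^(2)=15; μ^(3)=-61/4; μ^(4)=-29

((1, 1, 0, 0, 0, 0); (0, 0, 2, 0, 0, 0); (0, 0, 1, 1, 1, 1); (0, 0, 0, 0, 0, 3))


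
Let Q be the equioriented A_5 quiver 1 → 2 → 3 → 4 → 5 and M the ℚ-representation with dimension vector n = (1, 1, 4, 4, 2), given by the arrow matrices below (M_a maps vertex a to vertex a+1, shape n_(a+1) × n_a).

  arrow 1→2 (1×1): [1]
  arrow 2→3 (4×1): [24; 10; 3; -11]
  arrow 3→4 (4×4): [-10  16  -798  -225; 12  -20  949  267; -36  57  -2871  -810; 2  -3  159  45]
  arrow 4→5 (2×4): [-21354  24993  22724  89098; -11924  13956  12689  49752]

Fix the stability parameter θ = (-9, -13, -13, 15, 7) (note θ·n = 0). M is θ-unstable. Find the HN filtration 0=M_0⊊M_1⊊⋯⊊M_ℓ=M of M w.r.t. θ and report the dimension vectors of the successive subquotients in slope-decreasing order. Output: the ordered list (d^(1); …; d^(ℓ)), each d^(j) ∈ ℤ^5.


Interval decomposition of M: I[1,5], I[3,3], I[3,4], I[3,5], I[4,4].
HN type (ℓ=4): μ^(1)=15; μ^(2)=11; μ^(3)=-35/3; μ^(4)=-13

((0, 0, 0, 2, 0); (0, 0, 0, 2, 2); (1, 1, 1, 0, 0); (0, 0, 3, 0, 0))


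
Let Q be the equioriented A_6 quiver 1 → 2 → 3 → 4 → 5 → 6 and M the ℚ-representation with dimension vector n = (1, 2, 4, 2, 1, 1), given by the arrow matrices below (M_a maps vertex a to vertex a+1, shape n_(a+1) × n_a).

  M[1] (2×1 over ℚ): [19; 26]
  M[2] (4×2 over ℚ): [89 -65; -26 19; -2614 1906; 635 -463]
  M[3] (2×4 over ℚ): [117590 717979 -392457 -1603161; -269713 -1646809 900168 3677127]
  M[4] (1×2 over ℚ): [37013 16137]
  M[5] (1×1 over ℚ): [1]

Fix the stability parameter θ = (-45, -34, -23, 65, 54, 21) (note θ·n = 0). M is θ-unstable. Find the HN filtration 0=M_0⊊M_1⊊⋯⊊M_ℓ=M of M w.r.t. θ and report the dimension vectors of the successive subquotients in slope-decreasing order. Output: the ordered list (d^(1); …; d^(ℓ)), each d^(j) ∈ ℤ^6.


Barcode: M ≅ I[1,6], I[2,4], I[3,3]^2. HN layers by μ_θ (5 steps, strictly decreasing):
  μ^(1)=65; μ^(2)=140/3; μ^(3)=-23; μ^(4)=-34; μ^(5)=-45

((0, 0, 0, 1, 0, 0); (0, 0, 0, 1, 1, 1); (0, 0, 4, 0, 0, 0); (0, 2, 0, 0, 0, 0); (1, 0, 0, 0, 0, 0))


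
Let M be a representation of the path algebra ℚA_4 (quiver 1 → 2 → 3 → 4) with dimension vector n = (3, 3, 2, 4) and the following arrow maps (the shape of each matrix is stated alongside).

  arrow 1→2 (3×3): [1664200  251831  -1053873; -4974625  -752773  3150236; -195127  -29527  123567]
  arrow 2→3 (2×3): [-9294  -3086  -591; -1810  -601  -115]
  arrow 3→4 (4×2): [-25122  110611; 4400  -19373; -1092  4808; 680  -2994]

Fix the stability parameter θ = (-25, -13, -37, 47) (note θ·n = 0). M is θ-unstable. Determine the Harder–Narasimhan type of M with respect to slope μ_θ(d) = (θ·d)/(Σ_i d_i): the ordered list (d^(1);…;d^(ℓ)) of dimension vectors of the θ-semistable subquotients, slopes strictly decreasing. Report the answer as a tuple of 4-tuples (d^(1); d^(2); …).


Interval decomposition of M: I[1,2], I[1,4]^2, I[4,4]^2.
HN type (ℓ=3): μ^(1)=47; μ^(2)=-13; μ^(3)=-25

((0, 0, 0, 4); (0, 1, 0, 0); (3, 2, 2, 0))


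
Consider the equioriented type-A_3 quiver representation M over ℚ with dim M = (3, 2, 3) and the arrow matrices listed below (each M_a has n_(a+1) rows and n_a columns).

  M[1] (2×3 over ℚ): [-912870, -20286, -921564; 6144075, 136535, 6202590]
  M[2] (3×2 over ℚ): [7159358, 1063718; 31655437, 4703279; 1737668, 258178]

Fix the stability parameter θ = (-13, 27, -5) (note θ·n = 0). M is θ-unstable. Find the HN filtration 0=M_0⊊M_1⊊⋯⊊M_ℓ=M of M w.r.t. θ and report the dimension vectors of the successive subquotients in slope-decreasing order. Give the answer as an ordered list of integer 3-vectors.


Interval decomposition of M: I[1,1]^2, I[1,3], I[2,3], I[3,3].
HN type (ℓ=3): μ^(1)=11; μ^(2)=-5; μ^(3)=-13

((0, 2, 2); (0, 0, 1); (3, 0, 0))


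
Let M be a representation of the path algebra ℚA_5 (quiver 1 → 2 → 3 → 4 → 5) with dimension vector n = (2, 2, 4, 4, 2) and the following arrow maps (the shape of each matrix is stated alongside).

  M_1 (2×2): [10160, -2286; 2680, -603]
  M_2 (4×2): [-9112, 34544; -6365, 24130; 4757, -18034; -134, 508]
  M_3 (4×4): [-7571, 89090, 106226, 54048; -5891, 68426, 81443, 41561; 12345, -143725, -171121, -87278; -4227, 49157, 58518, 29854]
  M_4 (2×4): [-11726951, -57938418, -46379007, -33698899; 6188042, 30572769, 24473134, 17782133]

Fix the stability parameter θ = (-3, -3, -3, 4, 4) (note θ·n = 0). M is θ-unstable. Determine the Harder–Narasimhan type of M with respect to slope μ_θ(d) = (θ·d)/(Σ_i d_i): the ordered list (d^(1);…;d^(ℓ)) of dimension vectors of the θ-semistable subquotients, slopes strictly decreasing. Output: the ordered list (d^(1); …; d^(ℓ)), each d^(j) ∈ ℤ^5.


Interval decomposition of M: I[1,1], I[1,2], I[2,5], I[3,4]^2, I[3,5].
HN type (ℓ=2): μ^(1)=4; μ^(2)=-3

((0, 0, 0, 4, 2); (2, 2, 4, 0, 0))


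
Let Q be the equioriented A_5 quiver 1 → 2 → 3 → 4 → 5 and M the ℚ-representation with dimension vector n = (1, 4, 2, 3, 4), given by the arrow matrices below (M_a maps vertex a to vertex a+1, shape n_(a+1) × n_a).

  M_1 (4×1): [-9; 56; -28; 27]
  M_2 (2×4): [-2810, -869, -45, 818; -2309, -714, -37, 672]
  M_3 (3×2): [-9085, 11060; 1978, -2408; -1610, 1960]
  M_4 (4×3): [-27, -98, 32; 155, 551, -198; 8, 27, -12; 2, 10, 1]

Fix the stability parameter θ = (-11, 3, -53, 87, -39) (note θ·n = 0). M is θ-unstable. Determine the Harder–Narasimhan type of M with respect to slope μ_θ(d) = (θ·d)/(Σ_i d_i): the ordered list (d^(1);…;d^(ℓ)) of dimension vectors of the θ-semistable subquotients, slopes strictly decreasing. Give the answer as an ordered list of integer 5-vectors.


Interval decomposition of M: I[1,3], I[2,2]^2, I[2,5], I[4,5]^2, I[5,5].
HN type (ℓ=5): μ^(1)=24; μ^(2)=3; μ^(3)=-61/3; μ^(4)=-25; μ^(5)=-39

((0, 0, 0, 3, 3); (0, 2, 0, 0, 0); (1, 1, 1, 0, 0); (0, 1, 1, 0, 0); (0, 0, 0, 0, 1))


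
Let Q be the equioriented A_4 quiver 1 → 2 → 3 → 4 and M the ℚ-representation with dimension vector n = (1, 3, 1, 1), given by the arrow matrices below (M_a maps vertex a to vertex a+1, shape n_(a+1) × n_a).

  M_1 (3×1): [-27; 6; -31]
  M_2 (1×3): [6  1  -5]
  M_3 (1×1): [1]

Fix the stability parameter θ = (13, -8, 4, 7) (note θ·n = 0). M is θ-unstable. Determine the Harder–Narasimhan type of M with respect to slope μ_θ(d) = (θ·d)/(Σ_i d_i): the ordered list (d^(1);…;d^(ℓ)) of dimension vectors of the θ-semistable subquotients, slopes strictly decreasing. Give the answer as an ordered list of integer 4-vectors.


Interval decomposition of M: I[1,4], I[2,2]^2.
HN type (ℓ=4): μ^(1)=7; μ^(2)=4; μ^(3)=5/2; μ^(4)=-8

((0, 0, 0, 1); (0, 0, 1, 0); (1, 1, 0, 0); (0, 2, 0, 0))


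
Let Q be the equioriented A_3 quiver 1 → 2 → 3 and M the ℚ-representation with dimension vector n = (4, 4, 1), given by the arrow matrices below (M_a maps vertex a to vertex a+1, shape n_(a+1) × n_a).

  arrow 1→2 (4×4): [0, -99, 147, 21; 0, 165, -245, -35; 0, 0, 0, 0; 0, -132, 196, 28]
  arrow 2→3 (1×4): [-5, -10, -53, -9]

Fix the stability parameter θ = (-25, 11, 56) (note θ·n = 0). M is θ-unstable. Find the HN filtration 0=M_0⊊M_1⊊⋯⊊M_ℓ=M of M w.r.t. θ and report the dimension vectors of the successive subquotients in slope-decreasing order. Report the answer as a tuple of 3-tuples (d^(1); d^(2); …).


Interval decomposition of M: I[1,1]^3, I[1,3], I[2,2]^3.
HN type (ℓ=3): μ^(1)=56; μ^(2)=11; μ^(3)=-25

((0, 0, 1); (0, 4, 0); (4, 0, 0))


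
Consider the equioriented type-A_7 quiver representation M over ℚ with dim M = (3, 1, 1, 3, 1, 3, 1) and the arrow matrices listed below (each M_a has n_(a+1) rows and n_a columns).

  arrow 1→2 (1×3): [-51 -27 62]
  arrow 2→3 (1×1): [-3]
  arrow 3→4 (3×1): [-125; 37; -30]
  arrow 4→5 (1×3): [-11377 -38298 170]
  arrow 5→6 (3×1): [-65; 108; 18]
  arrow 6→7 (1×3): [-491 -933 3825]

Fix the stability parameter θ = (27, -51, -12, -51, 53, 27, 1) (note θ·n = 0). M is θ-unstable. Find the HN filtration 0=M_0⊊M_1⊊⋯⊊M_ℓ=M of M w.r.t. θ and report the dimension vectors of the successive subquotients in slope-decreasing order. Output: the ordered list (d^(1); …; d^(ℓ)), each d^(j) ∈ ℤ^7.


Barcode: M ≅ I[1,1]^2, I[1,7], I[4,4]^2, I[6,6]^2. HN layers by μ_θ (3 steps, strictly decreasing):
  μ^(1)=27; μ^(2)=-87/4; μ^(3)=-51

((2, 0, 0, 0, 1, 3, 1); (1, 1, 1, 1, 0, 0, 0); (0, 0, 0, 2, 0, 0, 0))


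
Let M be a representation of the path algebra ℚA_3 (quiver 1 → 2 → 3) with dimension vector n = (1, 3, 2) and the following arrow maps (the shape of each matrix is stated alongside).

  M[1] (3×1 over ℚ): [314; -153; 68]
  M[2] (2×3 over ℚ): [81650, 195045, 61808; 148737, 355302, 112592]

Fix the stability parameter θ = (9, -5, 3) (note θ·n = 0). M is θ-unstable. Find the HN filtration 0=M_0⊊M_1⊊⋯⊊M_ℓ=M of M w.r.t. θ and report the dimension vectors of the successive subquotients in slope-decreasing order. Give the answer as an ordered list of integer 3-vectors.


Via rank(M_{q-1}∘⋯∘M_p): M ≅ I[1,3], I[2,2], I[2,3].
μ_θ-semistable layers: μ^(1)=3; μ^(2)=2; μ^(3)=-5

((0, 0, 2); (1, 1, 0); (0, 2, 0))


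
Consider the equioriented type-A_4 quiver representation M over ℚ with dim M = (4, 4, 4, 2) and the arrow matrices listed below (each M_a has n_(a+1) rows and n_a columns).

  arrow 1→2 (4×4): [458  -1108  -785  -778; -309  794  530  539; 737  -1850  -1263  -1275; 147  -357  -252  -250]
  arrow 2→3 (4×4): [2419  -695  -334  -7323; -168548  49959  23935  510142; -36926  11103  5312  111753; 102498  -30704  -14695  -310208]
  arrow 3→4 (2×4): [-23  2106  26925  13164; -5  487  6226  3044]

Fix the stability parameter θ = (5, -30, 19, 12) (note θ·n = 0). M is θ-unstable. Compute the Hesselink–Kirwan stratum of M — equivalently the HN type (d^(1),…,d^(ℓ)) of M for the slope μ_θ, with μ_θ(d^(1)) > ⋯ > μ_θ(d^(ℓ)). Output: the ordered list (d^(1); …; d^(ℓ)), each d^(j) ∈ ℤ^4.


Interval decomposition of M: I[1,1], I[1,3], I[1,4]^2, I[2,3].
HN type (ℓ=5): μ^(1)=19; μ^(2)=31/2; μ^(3)=5; μ^(4)=-25/2; μ^(5)=-30

((0, 0, 2, 0); (0, 0, 2, 2); (1, 0, 0, 0); (3, 3, 0, 0); (0, 1, 0, 0))


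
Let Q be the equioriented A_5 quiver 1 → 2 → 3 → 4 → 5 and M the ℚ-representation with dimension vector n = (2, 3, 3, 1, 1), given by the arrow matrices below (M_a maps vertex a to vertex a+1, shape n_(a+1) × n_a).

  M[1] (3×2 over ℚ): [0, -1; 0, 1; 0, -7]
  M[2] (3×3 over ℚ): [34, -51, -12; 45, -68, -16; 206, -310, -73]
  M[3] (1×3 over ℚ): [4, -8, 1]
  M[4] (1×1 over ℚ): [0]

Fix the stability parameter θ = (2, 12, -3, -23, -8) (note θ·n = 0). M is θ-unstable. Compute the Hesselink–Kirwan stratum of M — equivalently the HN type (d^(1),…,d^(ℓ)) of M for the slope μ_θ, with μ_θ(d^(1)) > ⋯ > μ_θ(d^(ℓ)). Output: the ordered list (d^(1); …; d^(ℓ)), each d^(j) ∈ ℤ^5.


Via rank(M_{q-1}∘⋯∘M_p): M ≅ I[1,1], I[1,4], I[2,3]^2, I[5,5].
μ_θ-semistable layers: μ^(1)=9/2; μ^(2)=2; μ^(3)=-3; μ^(4)=-8

((0, 2, 2, 0, 0); (1, 0, 0, 0, 0); (1, 1, 1, 1, 0); (0, 0, 0, 0, 1))


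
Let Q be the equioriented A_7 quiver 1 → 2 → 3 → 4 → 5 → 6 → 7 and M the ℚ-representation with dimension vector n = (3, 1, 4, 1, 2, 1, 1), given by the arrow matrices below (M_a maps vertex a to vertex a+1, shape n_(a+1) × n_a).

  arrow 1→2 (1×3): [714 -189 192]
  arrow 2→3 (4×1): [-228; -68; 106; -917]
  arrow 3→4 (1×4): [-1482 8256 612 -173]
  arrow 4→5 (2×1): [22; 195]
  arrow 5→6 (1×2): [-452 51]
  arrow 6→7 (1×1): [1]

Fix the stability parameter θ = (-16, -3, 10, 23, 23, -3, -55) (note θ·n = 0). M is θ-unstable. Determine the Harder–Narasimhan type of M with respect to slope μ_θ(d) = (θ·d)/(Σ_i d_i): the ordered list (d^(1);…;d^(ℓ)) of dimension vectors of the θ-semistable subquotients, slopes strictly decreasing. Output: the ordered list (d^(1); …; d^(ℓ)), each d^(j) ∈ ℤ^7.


Via rank(M_{q-1}∘⋯∘M_p): M ≅ I[1,1]^2, I[1,7], I[3,3]^3, I[5,5].
μ_θ-semistable layers: μ^(1)=23; μ^(2)=10; μ^(3)=-2/5; μ^(4)=-3; μ^(5)=-16

((0, 0, 0, 0, 1, 0, 0); (0, 0, 3, 0, 0, 0, 0); (0, 0, 1, 1, 1, 1, 1); (0, 1, 0, 0, 0, 0, 0); (3, 0, 0, 0, 0, 0, 0))


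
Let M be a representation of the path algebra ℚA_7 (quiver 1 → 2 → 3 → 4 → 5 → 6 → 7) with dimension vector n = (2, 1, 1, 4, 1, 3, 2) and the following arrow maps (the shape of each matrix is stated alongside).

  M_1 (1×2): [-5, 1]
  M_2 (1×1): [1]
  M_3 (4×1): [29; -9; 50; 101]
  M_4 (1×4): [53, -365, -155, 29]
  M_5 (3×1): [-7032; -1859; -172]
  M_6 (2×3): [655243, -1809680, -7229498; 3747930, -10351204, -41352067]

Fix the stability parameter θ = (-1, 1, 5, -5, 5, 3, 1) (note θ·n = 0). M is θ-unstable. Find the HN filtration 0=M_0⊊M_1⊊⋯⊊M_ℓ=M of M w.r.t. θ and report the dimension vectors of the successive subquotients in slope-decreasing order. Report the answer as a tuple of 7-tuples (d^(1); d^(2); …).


Barcode: M ≅ I[1,1], I[1,6], I[4,4]^3, I[6,7]^2. HN layers by μ_θ (5 steps, strictly decreasing):
  μ^(1)=4; μ^(2)=2; μ^(3)=1/3; μ^(4)=-1; μ^(5)=-5

((0, 0, 0, 0, 1, 1, 0); (0, 0, 0, 0, 0, 2, 2); (0, 1, 1, 1, 0, 0, 0); (2, 0, 0, 0, 0, 0, 0); (0, 0, 0, 3, 0, 0, 0))


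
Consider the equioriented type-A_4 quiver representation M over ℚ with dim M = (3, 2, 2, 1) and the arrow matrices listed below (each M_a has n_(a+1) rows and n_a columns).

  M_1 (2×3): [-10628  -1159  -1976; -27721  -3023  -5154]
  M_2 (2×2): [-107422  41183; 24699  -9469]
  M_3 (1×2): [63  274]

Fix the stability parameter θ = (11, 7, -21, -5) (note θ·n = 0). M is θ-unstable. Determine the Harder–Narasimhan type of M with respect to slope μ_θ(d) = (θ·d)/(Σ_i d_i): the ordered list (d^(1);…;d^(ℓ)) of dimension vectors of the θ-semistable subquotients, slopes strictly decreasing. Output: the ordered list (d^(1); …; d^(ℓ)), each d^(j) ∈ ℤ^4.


Interval decomposition of M: I[1,1], I[1,3], I[1,4].
HN type (ℓ=3): μ^(1)=11; μ^(2)=-1; μ^(3)=-2

((1, 0, 0, 0); (1, 1, 1, 0); (1, 1, 1, 1))


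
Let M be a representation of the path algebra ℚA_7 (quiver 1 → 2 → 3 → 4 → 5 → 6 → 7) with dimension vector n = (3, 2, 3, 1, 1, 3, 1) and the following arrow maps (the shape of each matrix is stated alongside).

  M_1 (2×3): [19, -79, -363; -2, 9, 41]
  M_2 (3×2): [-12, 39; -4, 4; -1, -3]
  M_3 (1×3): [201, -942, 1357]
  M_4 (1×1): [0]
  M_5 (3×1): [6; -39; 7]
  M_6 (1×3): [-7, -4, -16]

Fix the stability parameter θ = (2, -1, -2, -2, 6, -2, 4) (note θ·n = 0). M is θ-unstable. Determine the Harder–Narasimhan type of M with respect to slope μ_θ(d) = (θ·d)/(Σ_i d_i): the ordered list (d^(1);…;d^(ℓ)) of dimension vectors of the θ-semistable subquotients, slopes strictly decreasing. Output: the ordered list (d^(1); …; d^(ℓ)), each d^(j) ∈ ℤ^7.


Interval decomposition of M: I[1,1], I[1,3], I[1,4], I[3,3], I[5,7], I[6,6]^2.
HN type (ℓ=5): μ^(1)=4; μ^(2)=2; μ^(3)=-1/3; μ^(4)=-3/4; μ^(5)=-2

((0, 0, 0, 0, 0, 0, 1); (1, 0, 0, 0, 1, 1, 0); (1, 1, 1, 0, 0, 0, 0); (1, 1, 1, 1, 0, 0, 0); (0, 0, 1, 0, 0, 2, 0))


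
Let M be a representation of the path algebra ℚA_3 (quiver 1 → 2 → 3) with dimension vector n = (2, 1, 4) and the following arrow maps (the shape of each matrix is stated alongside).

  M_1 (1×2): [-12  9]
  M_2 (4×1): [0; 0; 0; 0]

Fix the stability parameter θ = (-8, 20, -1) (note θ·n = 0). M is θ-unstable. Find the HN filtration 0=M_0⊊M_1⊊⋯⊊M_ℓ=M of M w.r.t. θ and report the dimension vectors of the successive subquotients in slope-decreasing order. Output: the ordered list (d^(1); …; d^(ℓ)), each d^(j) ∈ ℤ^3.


Interval decomposition of M: I[1,1], I[1,2], I[3,3]^4.
HN type (ℓ=3): μ^(1)=20; μ^(2)=-1; μ^(3)=-8

((0, 1, 0); (0, 0, 4); (2, 0, 0))


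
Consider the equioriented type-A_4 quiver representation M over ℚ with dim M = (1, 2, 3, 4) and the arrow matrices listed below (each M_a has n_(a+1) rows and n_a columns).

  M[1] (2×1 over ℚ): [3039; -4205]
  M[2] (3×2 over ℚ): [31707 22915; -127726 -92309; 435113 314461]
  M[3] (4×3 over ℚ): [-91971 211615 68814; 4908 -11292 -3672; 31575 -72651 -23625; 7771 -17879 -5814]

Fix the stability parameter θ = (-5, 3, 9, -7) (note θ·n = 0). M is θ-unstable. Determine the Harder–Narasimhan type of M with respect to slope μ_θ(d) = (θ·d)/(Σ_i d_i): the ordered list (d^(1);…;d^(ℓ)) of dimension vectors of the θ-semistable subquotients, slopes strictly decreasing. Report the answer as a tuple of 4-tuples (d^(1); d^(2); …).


Interval decomposition of M: I[1,4], I[2,4], I[3,3], I[4,4]^2.
HN type (ℓ=4): μ^(1)=9; μ^(2)=5/3; μ^(3)=-5; μ^(4)=-7

((0, 0, 1, 0); (0, 2, 2, 2); (1, 0, 0, 0); (0, 0, 0, 2))


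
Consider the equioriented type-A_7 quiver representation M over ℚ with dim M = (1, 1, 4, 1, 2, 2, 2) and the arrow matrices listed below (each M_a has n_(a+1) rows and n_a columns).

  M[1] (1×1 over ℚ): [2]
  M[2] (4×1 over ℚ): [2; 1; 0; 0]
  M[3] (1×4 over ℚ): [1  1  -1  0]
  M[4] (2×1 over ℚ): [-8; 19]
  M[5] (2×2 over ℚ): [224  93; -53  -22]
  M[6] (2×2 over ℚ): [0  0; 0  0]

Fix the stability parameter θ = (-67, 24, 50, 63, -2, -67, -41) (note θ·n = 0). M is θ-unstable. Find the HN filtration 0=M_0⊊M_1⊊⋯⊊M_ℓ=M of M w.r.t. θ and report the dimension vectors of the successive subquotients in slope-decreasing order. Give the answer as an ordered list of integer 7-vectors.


Interval decomposition of M: I[1,6], I[3,3]^3, I[5,6], I[7,7]^2.
HN type (ℓ=5): μ^(1)=50; μ^(2)=68/5; μ^(3)=-69/2; μ^(4)=-41; μ^(5)=-67

((0, 0, 3, 0, 0, 0, 0); (0, 1, 1, 1, 1, 1, 0); (0, 0, 0, 0, 1, 1, 0); (0, 0, 0, 0, 0, 0, 2); (1, 0, 0, 0, 0, 0, 0))


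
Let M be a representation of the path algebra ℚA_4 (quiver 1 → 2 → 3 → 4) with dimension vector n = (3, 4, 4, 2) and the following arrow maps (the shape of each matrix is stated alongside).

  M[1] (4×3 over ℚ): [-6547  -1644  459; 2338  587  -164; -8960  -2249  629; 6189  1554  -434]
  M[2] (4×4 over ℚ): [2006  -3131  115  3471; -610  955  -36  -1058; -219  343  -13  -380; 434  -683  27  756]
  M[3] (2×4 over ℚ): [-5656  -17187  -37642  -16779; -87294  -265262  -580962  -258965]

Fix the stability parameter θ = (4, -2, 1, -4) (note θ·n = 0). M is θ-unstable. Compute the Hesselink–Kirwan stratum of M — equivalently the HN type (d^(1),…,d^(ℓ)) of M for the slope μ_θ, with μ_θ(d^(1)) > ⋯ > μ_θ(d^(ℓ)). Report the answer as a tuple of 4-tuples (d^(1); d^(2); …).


Via rank(M_{q-1}∘⋯∘M_p): M ≅ I[1,3], I[1,4]^2, I[2,3].
μ_θ-semistable layers: μ^(1)=1; μ^(2)=-1/4; μ^(3)=-2

((1, 1, 2, 0); (2, 2, 2, 2); (0, 1, 0, 0))


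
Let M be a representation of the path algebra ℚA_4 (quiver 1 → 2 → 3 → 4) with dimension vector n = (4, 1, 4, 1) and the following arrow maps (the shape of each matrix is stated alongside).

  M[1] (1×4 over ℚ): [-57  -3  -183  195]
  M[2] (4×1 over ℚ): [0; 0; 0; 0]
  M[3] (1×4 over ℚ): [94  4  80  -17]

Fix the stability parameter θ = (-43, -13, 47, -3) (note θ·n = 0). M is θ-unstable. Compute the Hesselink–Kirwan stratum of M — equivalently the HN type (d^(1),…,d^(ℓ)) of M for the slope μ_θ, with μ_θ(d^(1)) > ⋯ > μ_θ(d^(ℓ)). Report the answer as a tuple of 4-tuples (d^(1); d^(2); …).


Via rank(M_{q-1}∘⋯∘M_p): M ≅ I[1,1]^3, I[1,2], I[3,3]^3, I[3,4].
μ_θ-semistable layers: μ^(1)=47; μ^(2)=22; μ^(3)=-13; μ^(4)=-43

((0, 0, 3, 0); (0, 0, 1, 1); (0, 1, 0, 0); (4, 0, 0, 0))


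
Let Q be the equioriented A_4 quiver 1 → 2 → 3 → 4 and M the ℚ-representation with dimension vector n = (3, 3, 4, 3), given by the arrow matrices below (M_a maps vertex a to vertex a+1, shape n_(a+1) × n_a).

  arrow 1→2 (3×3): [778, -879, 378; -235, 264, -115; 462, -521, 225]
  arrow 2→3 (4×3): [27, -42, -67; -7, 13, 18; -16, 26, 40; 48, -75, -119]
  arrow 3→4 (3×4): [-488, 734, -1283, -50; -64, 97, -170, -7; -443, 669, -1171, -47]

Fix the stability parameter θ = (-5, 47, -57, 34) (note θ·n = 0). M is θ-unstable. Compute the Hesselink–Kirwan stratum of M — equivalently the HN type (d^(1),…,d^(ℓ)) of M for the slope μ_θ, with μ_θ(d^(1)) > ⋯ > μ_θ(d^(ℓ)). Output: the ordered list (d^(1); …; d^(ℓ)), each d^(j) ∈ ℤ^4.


Via rank(M_{q-1}∘⋯∘M_p): M ≅ I[1,3], I[1,4]^2, I[3,4].
μ_θ-semistable layers: μ^(1)=34; μ^(2)=-5; μ^(3)=-57

((0, 0, 0, 3); (3, 3, 3, 0); (0, 0, 1, 0))


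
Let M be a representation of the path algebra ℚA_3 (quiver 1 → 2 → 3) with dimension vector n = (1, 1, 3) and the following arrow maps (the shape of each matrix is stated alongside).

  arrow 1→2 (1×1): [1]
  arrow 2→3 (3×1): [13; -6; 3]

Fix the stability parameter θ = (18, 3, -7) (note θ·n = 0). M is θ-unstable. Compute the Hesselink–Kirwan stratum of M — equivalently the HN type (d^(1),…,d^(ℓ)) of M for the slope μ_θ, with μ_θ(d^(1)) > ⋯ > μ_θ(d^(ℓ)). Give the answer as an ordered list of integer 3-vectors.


Interval decomposition of M: I[1,3], I[3,3]^2.
HN type (ℓ=2): μ^(1)=14/3; μ^(2)=-7

((1, 1, 1); (0, 0, 2))


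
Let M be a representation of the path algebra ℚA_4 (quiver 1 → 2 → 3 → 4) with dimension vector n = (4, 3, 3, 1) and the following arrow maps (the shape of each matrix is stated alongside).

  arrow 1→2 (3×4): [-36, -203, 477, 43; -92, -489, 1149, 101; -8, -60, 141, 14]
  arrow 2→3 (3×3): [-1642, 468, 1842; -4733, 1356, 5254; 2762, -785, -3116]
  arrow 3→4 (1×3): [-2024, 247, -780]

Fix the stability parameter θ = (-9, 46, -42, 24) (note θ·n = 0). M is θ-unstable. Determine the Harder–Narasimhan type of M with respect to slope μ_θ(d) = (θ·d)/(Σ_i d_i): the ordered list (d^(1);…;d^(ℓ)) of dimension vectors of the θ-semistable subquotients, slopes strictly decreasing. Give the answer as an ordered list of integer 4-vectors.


Barcode: M ≅ I[1,1]^2, I[1,3], I[1,4], I[2,3]. HN layers by μ_θ (3 steps, strictly decreasing):
  μ^(1)=24; μ^(2)=2; μ^(3)=-9

((0, 0, 0, 1); (0, 3, 3, 0); (4, 0, 0, 0))


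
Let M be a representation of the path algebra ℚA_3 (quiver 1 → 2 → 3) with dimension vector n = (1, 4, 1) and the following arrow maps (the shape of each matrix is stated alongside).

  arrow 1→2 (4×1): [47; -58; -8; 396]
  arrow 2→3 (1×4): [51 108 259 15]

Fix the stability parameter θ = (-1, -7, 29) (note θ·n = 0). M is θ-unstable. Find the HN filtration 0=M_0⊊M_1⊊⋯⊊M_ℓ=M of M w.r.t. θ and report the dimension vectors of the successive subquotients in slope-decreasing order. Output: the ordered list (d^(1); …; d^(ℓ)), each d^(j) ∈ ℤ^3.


Via rank(M_{q-1}∘⋯∘M_p): M ≅ I[1,3], I[2,2]^3.
μ_θ-semistable layers: μ^(1)=29; μ^(2)=-4; μ^(3)=-7

((0, 0, 1); (1, 1, 0); (0, 3, 0))


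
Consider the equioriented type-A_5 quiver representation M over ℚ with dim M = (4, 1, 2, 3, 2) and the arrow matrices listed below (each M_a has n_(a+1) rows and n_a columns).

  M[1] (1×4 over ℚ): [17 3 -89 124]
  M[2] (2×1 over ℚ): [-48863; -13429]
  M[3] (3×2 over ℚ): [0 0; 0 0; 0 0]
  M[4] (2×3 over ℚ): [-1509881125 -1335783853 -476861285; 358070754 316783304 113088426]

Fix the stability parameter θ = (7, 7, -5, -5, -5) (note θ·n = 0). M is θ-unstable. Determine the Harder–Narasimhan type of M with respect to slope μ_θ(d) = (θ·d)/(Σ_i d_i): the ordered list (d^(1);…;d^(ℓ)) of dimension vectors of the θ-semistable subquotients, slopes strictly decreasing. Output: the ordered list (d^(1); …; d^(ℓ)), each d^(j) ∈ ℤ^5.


Interval decomposition of M: I[1,1]^3, I[1,3], I[3,3], I[4,4], I[4,5]^2.
HN type (ℓ=3): μ^(1)=7; μ^(2)=3; μ^(3)=-5

((3, 0, 0, 0, 0); (1, 1, 1, 0, 0); (0, 0, 1, 3, 2))


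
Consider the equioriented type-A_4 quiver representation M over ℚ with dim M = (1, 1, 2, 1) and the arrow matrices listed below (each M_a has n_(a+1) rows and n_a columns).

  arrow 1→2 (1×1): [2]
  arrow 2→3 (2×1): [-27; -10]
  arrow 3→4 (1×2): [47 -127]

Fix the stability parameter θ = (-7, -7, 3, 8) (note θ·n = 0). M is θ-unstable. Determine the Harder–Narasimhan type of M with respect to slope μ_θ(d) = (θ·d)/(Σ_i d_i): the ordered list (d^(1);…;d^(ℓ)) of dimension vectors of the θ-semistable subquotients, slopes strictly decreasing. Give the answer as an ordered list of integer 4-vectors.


Barcode: M ≅ I[1,4], I[3,3]. HN layers by μ_θ (3 steps, strictly decreasing):
  μ^(1)=8; μ^(2)=3; μ^(3)=-7

((0, 0, 0, 1); (0, 0, 2, 0); (1, 1, 0, 0))


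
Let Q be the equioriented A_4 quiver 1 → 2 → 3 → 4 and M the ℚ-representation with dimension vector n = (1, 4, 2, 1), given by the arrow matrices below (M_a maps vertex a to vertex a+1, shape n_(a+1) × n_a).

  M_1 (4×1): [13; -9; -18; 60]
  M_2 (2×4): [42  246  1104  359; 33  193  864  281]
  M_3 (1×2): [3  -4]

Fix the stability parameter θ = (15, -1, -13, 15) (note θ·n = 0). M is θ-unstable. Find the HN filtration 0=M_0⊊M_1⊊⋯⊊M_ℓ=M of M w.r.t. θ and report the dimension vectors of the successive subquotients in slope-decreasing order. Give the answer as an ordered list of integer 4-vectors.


Via rank(M_{q-1}∘⋯∘M_p): M ≅ I[1,2], I[2,2], I[2,3], I[2,4].
μ_θ-semistable layers: μ^(1)=15; μ^(2)=7; μ^(3)=-1; μ^(4)=-7

((0, 0, 0, 1); (1, 1, 0, 0); (0, 1, 0, 0); (0, 2, 2, 0))


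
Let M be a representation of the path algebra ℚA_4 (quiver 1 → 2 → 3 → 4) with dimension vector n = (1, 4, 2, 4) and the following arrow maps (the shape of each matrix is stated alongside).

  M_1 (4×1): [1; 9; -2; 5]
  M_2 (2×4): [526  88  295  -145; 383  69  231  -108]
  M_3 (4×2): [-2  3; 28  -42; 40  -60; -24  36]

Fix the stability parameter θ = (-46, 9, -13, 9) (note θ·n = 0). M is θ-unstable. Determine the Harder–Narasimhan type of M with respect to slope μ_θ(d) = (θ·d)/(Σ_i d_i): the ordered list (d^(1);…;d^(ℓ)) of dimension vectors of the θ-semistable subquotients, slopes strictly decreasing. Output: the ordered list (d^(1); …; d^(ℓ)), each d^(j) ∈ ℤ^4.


Interval decomposition of M: I[1,3], I[2,2]^2, I[2,4], I[4,4]^3.
HN type (ℓ=3): μ^(1)=9; μ^(2)=-2; μ^(3)=-46

((0, 2, 0, 4); (0, 2, 2, 0); (1, 0, 0, 0))


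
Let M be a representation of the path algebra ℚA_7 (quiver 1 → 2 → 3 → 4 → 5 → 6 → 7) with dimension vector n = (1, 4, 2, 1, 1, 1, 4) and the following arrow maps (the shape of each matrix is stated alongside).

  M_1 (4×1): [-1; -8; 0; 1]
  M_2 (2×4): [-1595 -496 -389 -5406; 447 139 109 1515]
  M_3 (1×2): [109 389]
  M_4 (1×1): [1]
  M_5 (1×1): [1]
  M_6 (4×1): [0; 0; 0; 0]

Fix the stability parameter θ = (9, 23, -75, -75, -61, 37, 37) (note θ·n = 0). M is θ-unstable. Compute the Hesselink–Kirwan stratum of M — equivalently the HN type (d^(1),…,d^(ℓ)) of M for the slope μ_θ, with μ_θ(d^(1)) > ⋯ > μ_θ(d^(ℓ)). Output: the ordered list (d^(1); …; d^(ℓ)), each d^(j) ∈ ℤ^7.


Interval decomposition of M: I[1,6], I[2,2]^2, I[2,3], I[7,7]^4.
HN type (ℓ=4): μ^(1)=37; μ^(2)=23; μ^(3)=-26; μ^(4)=-179/5

((0, 0, 0, 0, 0, 1, 4); (0, 2, 0, 0, 0, 0, 0); (0, 1, 1, 0, 0, 0, 0); (1, 1, 1, 1, 1, 0, 0))


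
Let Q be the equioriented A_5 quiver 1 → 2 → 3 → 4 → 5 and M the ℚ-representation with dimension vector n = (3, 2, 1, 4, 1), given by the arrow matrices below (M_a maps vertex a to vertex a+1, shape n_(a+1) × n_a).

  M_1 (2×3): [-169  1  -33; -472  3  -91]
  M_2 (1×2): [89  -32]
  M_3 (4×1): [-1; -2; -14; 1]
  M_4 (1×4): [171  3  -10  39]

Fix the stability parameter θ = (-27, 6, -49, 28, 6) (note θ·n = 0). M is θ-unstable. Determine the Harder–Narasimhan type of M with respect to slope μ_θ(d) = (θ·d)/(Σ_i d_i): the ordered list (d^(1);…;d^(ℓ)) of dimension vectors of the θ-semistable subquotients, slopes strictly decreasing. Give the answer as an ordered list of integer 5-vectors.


Via rank(M_{q-1}∘⋯∘M_p): M ≅ I[1,1], I[1,2], I[1,5], I[4,4]^3.
μ_θ-semistable layers: μ^(1)=28; μ^(2)=17; μ^(3)=6; μ^(4)=-43/2; μ^(5)=-27

((0, 0, 0, 3, 0); (0, 0, 0, 1, 1); (0, 1, 0, 0, 0); (0, 1, 1, 0, 0); (3, 0, 0, 0, 0))


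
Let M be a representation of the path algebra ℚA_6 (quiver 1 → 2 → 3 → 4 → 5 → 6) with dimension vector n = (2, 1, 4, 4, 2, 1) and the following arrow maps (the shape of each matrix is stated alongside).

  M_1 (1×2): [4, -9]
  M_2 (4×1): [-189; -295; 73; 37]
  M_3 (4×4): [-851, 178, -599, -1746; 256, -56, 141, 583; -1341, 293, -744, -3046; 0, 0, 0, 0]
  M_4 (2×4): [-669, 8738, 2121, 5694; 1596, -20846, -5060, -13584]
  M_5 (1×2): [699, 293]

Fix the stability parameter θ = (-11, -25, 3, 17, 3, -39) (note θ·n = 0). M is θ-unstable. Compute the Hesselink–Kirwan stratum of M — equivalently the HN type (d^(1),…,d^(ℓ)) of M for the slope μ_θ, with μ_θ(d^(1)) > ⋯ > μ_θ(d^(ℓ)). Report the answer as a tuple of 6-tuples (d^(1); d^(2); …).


Via rank(M_{q-1}∘⋯∘M_p): M ≅ I[1,1], I[1,3], I[3,4], I[3,5], I[3,6], I[4,4].
μ_θ-semistable layers: μ^(1)=17; μ^(2)=10; μ^(3)=3; μ^(4)=-4; μ^(5)=-11; μ^(6)=-18

((0, 0, 0, 2, 0, 0); (0, 0, 0, 1, 1, 0); (0, 0, 3, 0, 0, 0); (0, 0, 1, 1, 1, 1); (1, 0, 0, 0, 0, 0); (1, 1, 0, 0, 0, 0))


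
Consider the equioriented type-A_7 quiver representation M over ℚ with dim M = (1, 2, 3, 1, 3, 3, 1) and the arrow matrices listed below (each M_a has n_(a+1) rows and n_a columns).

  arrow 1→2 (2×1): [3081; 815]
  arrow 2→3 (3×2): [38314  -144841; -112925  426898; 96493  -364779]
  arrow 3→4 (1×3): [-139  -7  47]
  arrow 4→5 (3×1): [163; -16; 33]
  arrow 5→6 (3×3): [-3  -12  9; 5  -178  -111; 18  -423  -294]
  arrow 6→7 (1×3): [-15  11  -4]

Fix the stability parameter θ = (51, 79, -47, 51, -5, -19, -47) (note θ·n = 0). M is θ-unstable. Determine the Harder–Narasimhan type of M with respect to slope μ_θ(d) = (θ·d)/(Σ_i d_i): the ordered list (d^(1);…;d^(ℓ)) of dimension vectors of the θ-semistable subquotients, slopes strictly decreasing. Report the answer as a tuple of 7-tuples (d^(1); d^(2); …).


Interval decomposition of M: I[1,3], I[2,3], I[3,5], I[5,6], I[5,7], I[6,6].
HN type (ℓ=7): μ^(1)=83/3; μ^(2)=23; μ^(3)=16; μ^(4)=-12; μ^(5)=-19; μ^(6)=-71/3; μ^(7)=-47

((1, 1, 1, 0, 0, 0, 0); (0, 0, 0, 1, 1, 0, 0); (0, 1, 1, 0, 0, 0, 0); (0, 0, 0, 0, 1, 1, 0); (0, 0, 0, 0, 0, 1, 0); (0, 0, 0, 0, 1, 1, 1); (0, 0, 1, 0, 0, 0, 0))


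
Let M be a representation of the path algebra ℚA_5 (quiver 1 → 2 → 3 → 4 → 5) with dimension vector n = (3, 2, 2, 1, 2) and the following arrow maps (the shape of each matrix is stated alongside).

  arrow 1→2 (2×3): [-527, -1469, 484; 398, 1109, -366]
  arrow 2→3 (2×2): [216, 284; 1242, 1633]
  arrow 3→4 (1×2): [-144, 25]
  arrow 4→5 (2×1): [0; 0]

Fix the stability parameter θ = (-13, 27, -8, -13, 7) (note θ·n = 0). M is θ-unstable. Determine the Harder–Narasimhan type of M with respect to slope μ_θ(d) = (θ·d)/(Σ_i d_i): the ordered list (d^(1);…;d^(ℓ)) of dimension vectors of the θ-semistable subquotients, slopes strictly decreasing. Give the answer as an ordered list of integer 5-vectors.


Via rank(M_{q-1}∘⋯∘M_p): M ≅ I[1,1], I[1,2], I[1,4], I[3,3], I[5,5]^2.
μ_θ-semistable layers: μ^(1)=27; μ^(2)=7; μ^(3)=2; μ^(4)=-8; μ^(5)=-13

((0, 1, 0, 0, 0); (0, 0, 0, 0, 2); (0, 1, 1, 1, 0); (0, 0, 1, 0, 0); (3, 0, 0, 0, 0))
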